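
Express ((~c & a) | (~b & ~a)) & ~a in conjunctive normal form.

((~c & a) | (~b & ~a)) & ~a
= (~c | ~b) & (~c | ~a) & (a | ~b) & (a | ~a) & ~a   [distribute | over &]
= (~c | ~b) & (a | ~b) & ~a   [simplify]

(~c | ~b) & (a | ~b) & ~a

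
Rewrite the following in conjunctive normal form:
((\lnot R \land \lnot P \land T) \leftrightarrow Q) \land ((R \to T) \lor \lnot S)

((\lnot R \land \lnot P \land T) \leftrightarrow Q) \land ((R \to T) \lor \lnot S)
= ((\lnot R \land \lnot P \land T) \to Q) \land (Q \to (\lnot R \land \lnot P \land T)) \land ((R \to T) \lor \lnot S)   — eliminate \leftrightarrow
= (\lnot (\lnot R \land \lnot P \land T) \lor Q) \land (Q \to (\lnot R \land \lnot P \land T)) \land ((R \to T) \lor \lnot S)   — eliminate \to
= (\lnot (\lnot R \land \lnot P \land T) \lor Q) \land (\lnot Q \lor (\lnot R \land \lnot P \land T)) \land ((R \to T) \lor \lnot S)   — eliminate \to
= (\lnot (\lnot R \land \lnot P \land T) \lor Q) \land (\lnot Q \lor (\lnot R \land \lnot P \land T)) \land (\lnot R \lor T \lor \lnot S)   — eliminate \to
= (\lnot \lnot R \lor \lnot \lnot P \lor \lnot T \lor Q) \land (\lnot Q \lor (\lnot R \land \lnot P \land T)) \land (\lnot R \lor T \lor \lnot S)   — De Morgan
= (R \lor \lnot \lnot P \lor \lnot T \lor Q) \land (\lnot Q \lor (\lnot R \land \lnot P \land T)) \land (\lnot R \lor T \lor \lnot S)   — double negation
= (R \lor P \lor \lnot T \lor Q) \land (\lnot Q \lor (\lnot R \land \lnot P \land T)) \land (\lnot R \lor T \lor \lnot S)   — double negation
= (R \lor P \lor \lnot T \lor Q) \land (\lnot Q \lor \lnot R) \land (\lnot Q \lor \lnot P) \land (\lnot Q \lor T) \land (\lnot R \lor T \lor \lnot S)   — distribute \lor over \land

(R \lor P \lor \lnot T \lor Q) \land (\lnot Q \lor \lnot R) \land (\lnot Q \lor \lnot P) \land (\lnot Q \lor T) \land (\lnot R \lor T \lor \lnot S)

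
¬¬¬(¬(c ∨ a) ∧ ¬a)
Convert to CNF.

¬¬¬(¬(c ∨ a) ∧ ¬a)
⇔ ¬(¬(c ∨ a) ∧ ¬a)   [double negation]
⇔ ¬¬(c ∨ a) ∨ ¬¬a   [De Morgan]
⇔ c ∨ a ∨ ¬¬a   [double negation]
⇔ c ∨ a ∨ a   [double negation]
⇔ c ∨ a   [simplify]

c ∨ a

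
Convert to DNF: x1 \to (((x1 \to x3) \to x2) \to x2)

\lnot x1 \lor (x3 \land \lnot x2) \lor x2

x1 \to (((x1 \to x3) \to x2) \to x2)
⇔ \lnot x1 \lor (((x1 \to x3) \to x2) \to x2)   — eliminate \to
⇔ \lnot x1 \lor \lnot ((x1 \to x3) \to x2) \lor x2   — eliminate \to
⇔ \lnot x1 \lor \lnot (\lnot (x1 \to x3) \lor x2) \lor x2   — eliminate \to
⇔ \lnot x1 \lor \lnot (\lnot (\lnot x1 \lor x3) \lor x2) \lor x2   — eliminate \to
⇔ \lnot x1 \lor (\lnot \lnot (\lnot x1 \lor x3) \land \lnot x2) \lor x2   — De Morgan
⇔ \lnot x1 \lor ((\lnot x1 \lor x3) \land \lnot x2) \lor x2   — double negation
⇔ \lnot x1 \lor (\lnot x1 \land \lnot x2) \lor (x3 \land \lnot x2) \lor x2   — distribute \land over \lor
⇔ \lnot x1 \lor (x3 \land \lnot x2) \lor x2   — simplify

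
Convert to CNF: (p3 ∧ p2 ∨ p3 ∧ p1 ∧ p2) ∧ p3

p3 ∧ p2

(p3 ∧ p2 ∨ p3 ∧ p1 ∧ p2) ∧ p3
≡ (p3 ∨ p3) ∧ (p3 ∨ p1) ∧ (p3 ∨ p2) ∧ (p2 ∨ p3) ∧ (p2 ∨ p1) ∧ (p2 ∨ p2) ∧ p3   — distribute ∨ over ∧
≡ p3 ∧ p2   — simplify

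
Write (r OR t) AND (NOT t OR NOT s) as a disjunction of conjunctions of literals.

(r OR t) AND (NOT t OR NOT s)
≡ (r AND NOT t) OR (r AND NOT s) OR (t AND NOT t) OR (t AND NOT s)   (distribute AND over OR)
≡ (r AND NOT t) OR (r AND NOT s) OR (t AND NOT s)   (simplify)

(r AND NOT t) OR (r AND NOT s) OR (t AND NOT s)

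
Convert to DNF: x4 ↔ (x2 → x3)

(¬x4 ∧ x2 ∧ ¬x3) ∨ (¬x2 ∧ x4) ∨ (x3 ∧ x4)

x4 ↔ (x2 → x3)
≡ (x4 → (x2 → x3)) ∧ ((x2 → x3) → x4)
≡ (¬x4 ∨ (x2 → x3)) ∧ ((x2 → x3) → x4)
≡ (¬x4 ∨ ¬x2 ∨ x3) ∧ ((x2 → x3) → x4)
≡ (¬x4 ∨ ¬x2 ∨ x3) ∧ (¬(x2 → x3) ∨ x4)
≡ (¬x4 ∨ ¬x2 ∨ x3) ∧ (¬(¬x2 ∨ x3) ∨ x4)
≡ (¬x4 ∨ ¬x2 ∨ x3) ∧ ((¬¬x2 ∧ ¬x3) ∨ x4)
≡ (¬x4 ∨ ¬x2 ∨ x3) ∧ ((x2 ∧ ¬x3) ∨ x4)
≡ (¬x4 ∧ x2 ∧ ¬x3) ∨ (¬x4 ∧ x4) ∨ (¬x2 ∧ x2 ∧ ¬x3) ∨ (¬x2 ∧ x4) ∨ (x3 ∧ x2 ∧ ¬x3) ∨ (x3 ∧ x4)
≡ (¬x4 ∧ x2 ∧ ¬x3) ∨ (¬x2 ∧ x4) ∨ (x3 ∧ x4)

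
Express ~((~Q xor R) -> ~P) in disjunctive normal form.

~((~Q xor R) -> ~P)
≡ ~(~(~Q xor R) | ~P)   [eliminate ->]
≡ ~(~((~Q & ~R) | (~~Q & R)) | ~P)   [expand xor]
≡ ~~((~Q & ~R) | (~~Q & R)) & ~~P   [De Morgan]
≡ ((~Q & ~R) | (~~Q & R)) & ~~P   [double negation]
≡ ((~Q & ~R) | (Q & R)) & ~~P   [double negation]
≡ ((~Q & ~R) | (Q & R)) & P   [double negation]
≡ (~Q & ~R & P) | (Q & R & P)   [distribute & over |]

(~Q & ~R & P) | (Q & R & P)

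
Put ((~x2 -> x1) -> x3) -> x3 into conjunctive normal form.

x2 | x1 | x3

((~x2 -> x1) -> x3) -> x3
≡ ~((~x2 -> x1) -> x3) | x3   [eliminate ->]
≡ ~(~(~x2 -> x1) | x3) | x3   [eliminate ->]
≡ ~(~(~~x2 | x1) | x3) | x3   [eliminate ->]
≡ (~~(~~x2 | x1) & ~x3) | x3   [De Morgan]
≡ ((~~x2 | x1) & ~x3) | x3   [double negation]
≡ ((x2 | x1) & ~x3) | x3   [double negation]
≡ (x2 | x1 | x3) & (~x3 | x3)   [distribute | over &]
≡ x2 | x1 | x3   [simplify]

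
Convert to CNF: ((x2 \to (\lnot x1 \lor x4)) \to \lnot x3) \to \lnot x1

((x2 \to (\lnot x1 \lor x4)) \to \lnot x3) \to \lnot x1
≡ \lnot ((x2 \to (\lnot x1 \lor x4)) \to \lnot x3) \lor \lnot x1
≡ \lnot (\lnot (x2 \to (\lnot x1 \lor x4)) \lor \lnot x3) \lor \lnot x1
≡ \lnot (\lnot (\lnot x2 \lor \lnot x1 \lor x4) \lor \lnot x3) \lor \lnot x1
≡ (\lnot \lnot (\lnot x2 \lor \lnot x1 \lor x4) \land \lnot \lnot x3) \lor \lnot x1
≡ ((\lnot x2 \lor \lnot x1 \lor x4) \land \lnot \lnot x3) \lor \lnot x1
≡ ((\lnot x2 \lor \lnot x1 \lor x4) \land x3) \lor \lnot x1
≡ (\lnot x2 \lor \lnot x1 \lor x4 \lor \lnot x1) \land (x3 \lor \lnot x1)
≡ (\lnot x2 \lor \lnot x1 \lor x4) \land (x3 \lor \lnot x1)

(\lnot x2 \lor \lnot x1 \lor x4) \land (x3 \lor \lnot x1)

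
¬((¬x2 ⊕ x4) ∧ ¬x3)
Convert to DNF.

¬((¬x2 ⊕ x4) ∧ ¬x3)
⇔ ¬(((¬x2 ∧ ¬x4) ∨ (¬¬x2 ∧ x4)) ∧ ¬x3)
⇔ ¬((¬x2 ∧ ¬x4) ∨ (¬¬x2 ∧ x4)) ∨ ¬¬x3
⇔ (¬(¬x2 ∧ ¬x4) ∧ ¬(¬¬x2 ∧ x4)) ∨ ¬¬x3
⇔ ((¬¬x2 ∨ ¬¬x4) ∧ ¬(¬¬x2 ∧ x4)) ∨ ¬¬x3
⇔ ((x2 ∨ ¬¬x4) ∧ ¬(¬¬x2 ∧ x4)) ∨ ¬¬x3
⇔ ((x2 ∨ x4) ∧ ¬(¬¬x2 ∧ x4)) ∨ ¬¬x3
⇔ ((x2 ∨ x4) ∧ (¬¬¬x2 ∨ ¬x4)) ∨ ¬¬x3
⇔ ((x2 ∨ x4) ∧ (¬x2 ∨ ¬x4)) ∨ ¬¬x3
⇔ ((x2 ∨ x4) ∧ (¬x2 ∨ ¬x4)) ∨ x3
⇔ (x2 ∧ ¬x2) ∨ (x2 ∧ ¬x4) ∨ (x4 ∧ ¬x2) ∨ (x4 ∧ ¬x4) ∨ x3
⇔ (x2 ∧ ¬x4) ∨ (x4 ∧ ¬x2) ∨ x3

(x2 ∧ ¬x4) ∨ (x4 ∧ ¬x2) ∨ x3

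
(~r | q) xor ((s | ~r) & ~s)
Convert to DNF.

(~r & s) | (q & ~s & r) | (q & s)

(~r | q) xor ((s | ~r) & ~s)
≡ ((~r | q) & ~((s | ~r) & ~s)) | (~(~r | q) & (s | ~r) & ~s)   [expand xor]
≡ ((~r | q) & (~(s | ~r) | ~~s)) | (~(~r | q) & (s | ~r) & ~s)   [De Morgan]
≡ ((~r | q) & ((~s & ~~r) | ~~s)) | (~(~r | q) & (s | ~r) & ~s)   [De Morgan]
≡ ((~r | q) & ((~s & r) | ~~s)) | (~(~r | q) & (s | ~r) & ~s)   [double negation]
≡ ((~r | q) & ((~s & r) | s)) | (~(~r | q) & (s | ~r) & ~s)   [double negation]
≡ ((~r | q) & ((~s & r) | s)) | (~~r & ~q & (s | ~r) & ~s)   [De Morgan]
≡ ((~r | q) & ((~s & r) | s)) | (r & ~q & (s | ~r) & ~s)   [double negation]
≡ (~r & ~s & r) | (~r & s) | (q & ~s & r) | (q & s) | (r & ~q & s & ~s) | (r & ~q & ~r & ~s)   [distribute & over |]
≡ (~r & s) | (q & ~s & r) | (q & s)   [simplify]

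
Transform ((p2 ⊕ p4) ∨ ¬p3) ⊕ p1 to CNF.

(p2 ∨ p4 ∨ ¬p3 ∨ p1) ∧ (¬p2 ∨ ¬p4 ∨ ¬p3 ∨ p1) ∧ (¬p2 ∨ p4 ∨ ¬p1) ∧ (¬p4 ∨ p2 ∨ ¬p1) ∧ (p3 ∨ ¬p1)

((p2 ⊕ p4) ∨ ¬p3) ⊕ p1
⇔ ((p2 ⊕ p4) ∨ ¬p3 ∨ p1) ∧ ¬(((p2 ⊕ p4) ∨ ¬p3) ∧ p1)   (expand ⊕)
⇔ (((p2 ∨ p4) ∧ ¬(p2 ∧ p4)) ∨ ¬p3 ∨ p1) ∧ ¬(((p2 ⊕ p4) ∨ ¬p3) ∧ p1)   (expand ⊕)
⇔ (((p2 ∨ p4) ∧ ¬(p2 ∧ p4)) ∨ ¬p3 ∨ p1) ∧ ¬((((p2 ∨ p4) ∧ ¬(p2 ∧ p4)) ∨ ¬p3) ∧ p1)   (expand ⊕)
⇔ (((p2 ∨ p4) ∧ (¬p2 ∨ ¬p4)) ∨ ¬p3 ∨ p1) ∧ ¬((((p2 ∨ p4) ∧ ¬(p2 ∧ p4)) ∨ ¬p3) ∧ p1)   (De Morgan)
⇔ (((p2 ∨ p4) ∧ (¬p2 ∨ ¬p4)) ∨ ¬p3 ∨ p1) ∧ (¬(((p2 ∨ p4) ∧ ¬(p2 ∧ p4)) ∨ ¬p3) ∨ ¬p1)   (De Morgan)
⇔ (((p2 ∨ p4) ∧ (¬p2 ∨ ¬p4)) ∨ ¬p3 ∨ p1) ∧ ((¬((p2 ∨ p4) ∧ ¬(p2 ∧ p4)) ∧ ¬¬p3) ∨ ¬p1)   (De Morgan)
⇔ (((p2 ∨ p4) ∧ (¬p2 ∨ ¬p4)) ∨ ¬p3 ∨ p1) ∧ (((¬(p2 ∨ p4) ∨ ¬¬(p2 ∧ p4)) ∧ ¬¬p3) ∨ ¬p1)   (De Morgan)
⇔ (((p2 ∨ p4) ∧ (¬p2 ∨ ¬p4)) ∨ ¬p3 ∨ p1) ∧ ((((¬p2 ∧ ¬p4) ∨ ¬¬(p2 ∧ p4)) ∧ ¬¬p3) ∨ ¬p1)   (De Morgan)
⇔ (((p2 ∨ p4) ∧ (¬p2 ∨ ¬p4)) ∨ ¬p3 ∨ p1) ∧ ((((¬p2 ∧ ¬p4) ∨ (p2 ∧ p4)) ∧ ¬¬p3) ∨ ¬p1)   (double negation)
⇔ (((p2 ∨ p4) ∧ (¬p2 ∨ ¬p4)) ∨ ¬p3 ∨ p1) ∧ ((((¬p2 ∧ ¬p4) ∨ (p2 ∧ p4)) ∧ p3) ∨ ¬p1)   (double negation)
⇔ (p2 ∨ p4 ∨ ¬p3 ∨ p1) ∧ (¬p2 ∨ ¬p4 ∨ ¬p3 ∨ p1) ∧ (¬p2 ∨ p2 ∨ ¬p1) ∧ (¬p2 ∨ p4 ∨ ¬p1) ∧ (¬p4 ∨ p2 ∨ ¬p1) ∧ (¬p4 ∨ p4 ∨ ¬p1) ∧ (p3 ∨ ¬p1)   (distribute ∨ over ∧)
⇔ (p2 ∨ p4 ∨ ¬p3 ∨ p1) ∧ (¬p2 ∨ ¬p4 ∨ ¬p3 ∨ p1) ∧ (¬p2 ∨ p4 ∨ ¬p1) ∧ (¬p4 ∨ p2 ∨ ¬p1) ∧ (p3 ∨ ¬p1)   (simplify)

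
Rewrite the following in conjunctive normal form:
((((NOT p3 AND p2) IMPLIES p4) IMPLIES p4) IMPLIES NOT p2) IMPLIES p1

(NOT p3 OR p4 OR p1) AND (p2 OR p1)

((((NOT p3 AND p2) IMPLIES p4) IMPLIES p4) IMPLIES NOT p2) IMPLIES p1
= NOT ((((NOT p3 AND p2) IMPLIES p4) IMPLIES p4) IMPLIES NOT p2) OR p1   — eliminate IMPLIES
= NOT (NOT (((NOT p3 AND p2) IMPLIES p4) IMPLIES p4) OR NOT p2) OR p1   — eliminate IMPLIES
= NOT (NOT (NOT ((NOT p3 AND p2) IMPLIES p4) OR p4) OR NOT p2) OR p1   — eliminate IMPLIES
= NOT (NOT (NOT (NOT (NOT p3 AND p2) OR p4) OR p4) OR NOT p2) OR p1   — eliminate IMPLIES
= (NOT NOT (NOT (NOT (NOT p3 AND p2) OR p4) OR p4) AND NOT NOT p2) OR p1   — De Morgan
= ((NOT (NOT (NOT p3 AND p2) OR p4) OR p4) AND NOT NOT p2) OR p1   — double negation
= (((NOT NOT (NOT p3 AND p2) AND NOT p4) OR p4) AND NOT NOT p2) OR p1   — De Morgan
= (((NOT p3 AND p2 AND NOT p4) OR p4) AND NOT NOT p2) OR p1   — double negation
= (((NOT p3 AND p2 AND NOT p4) OR p4) AND p2) OR p1   — double negation
= (NOT p3 OR p4 OR p1) AND (p2 OR p4 OR p1) AND (NOT p4 OR p4 OR p1) AND (p2 OR p1)   — distribute OR over AND
= (NOT p3 OR p4 OR p1) AND (p2 OR p1)   — simplify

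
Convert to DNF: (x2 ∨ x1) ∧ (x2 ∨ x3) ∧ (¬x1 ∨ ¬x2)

(x2 ∨ x1) ∧ (x2 ∨ x3) ∧ (¬x1 ∨ ¬x2)
⇔ (x2 ∧ x2 ∧ ¬x1) ∨ (x2 ∧ x2 ∧ ¬x2) ∨ (x2 ∧ x3 ∧ ¬x1) ∨ (x2 ∧ x3 ∧ ¬x2) ∨ (x1 ∧ x2 ∧ ¬x1) ∨ (x1 ∧ x2 ∧ ¬x2) ∨ (x1 ∧ x3 ∧ ¬x1) ∨ (x1 ∧ x3 ∧ ¬x2)   (distribute ∧ over ∨)
⇔ (x2 ∧ ¬x1) ∨ (x1 ∧ x3 ∧ ¬x2)   (simplify)

(x2 ∧ ¬x1) ∨ (x1 ∧ x3 ∧ ¬x2)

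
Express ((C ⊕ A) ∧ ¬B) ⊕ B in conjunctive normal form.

(C ∨ A ∨ B) ∧ (¬C ∨ ¬A ∨ B)

((C ⊕ A) ∧ ¬B) ⊕ B
≡ (((C ⊕ A) ∧ ¬B) ∨ B) ∧ ¬((C ⊕ A) ∧ ¬B ∧ B)   [expand ⊕]
≡ (((C ∨ A) ∧ ¬(C ∧ A) ∧ ¬B) ∨ B) ∧ ¬((C ⊕ A) ∧ ¬B ∧ B)   [expand ⊕]
≡ (((C ∨ A) ∧ ¬(C ∧ A) ∧ ¬B) ∨ B) ∧ ¬((C ∨ A) ∧ ¬(C ∧ A) ∧ ¬B ∧ B)   [expand ⊕]
≡ (((C ∨ A) ∧ (¬C ∨ ¬A) ∧ ¬B) ∨ B) ∧ ¬((C ∨ A) ∧ ¬(C ∧ A) ∧ ¬B ∧ B)   [De Morgan]
≡ (((C ∨ A) ∧ (¬C ∨ ¬A) ∧ ¬B) ∨ B) ∧ (¬(C ∨ A) ∨ ¬¬(C ∧ A) ∨ ¬¬B ∨ ¬B)   [De Morgan]
≡ (((C ∨ A) ∧ (¬C ∨ ¬A) ∧ ¬B) ∨ B) ∧ ((¬C ∧ ¬A) ∨ ¬¬(C ∧ A) ∨ ¬¬B ∨ ¬B)   [De Morgan]
≡ (((C ∨ A) ∧ (¬C ∨ ¬A) ∧ ¬B) ∨ B) ∧ ((¬C ∧ ¬A) ∨ (C ∧ A) ∨ ¬¬B ∨ ¬B)   [double negation]
≡ (((C ∨ A) ∧ (¬C ∨ ¬A) ∧ ¬B) ∨ B) ∧ ((¬C ∧ ¬A) ∨ (C ∧ A) ∨ B ∨ ¬B)   [double negation]
≡ (C ∨ A ∨ B) ∧ (¬C ∨ ¬A ∨ B) ∧ (¬B ∨ B) ∧ (¬C ∨ C ∨ B ∨ ¬B) ∧ (¬C ∨ A ∨ B ∨ ¬B) ∧ (¬A ∨ C ∨ B ∨ ¬B) ∧ (¬A ∨ A ∨ B ∨ ¬B)   [distribute ∨ over ∧]
≡ (C ∨ A ∨ B) ∧ (¬C ∨ ¬A ∨ B)   [simplify]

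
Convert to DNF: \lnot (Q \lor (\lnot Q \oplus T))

\lnot (Q \lor (\lnot Q \oplus T))
= \lnot (Q \lor (\lnot Q \land \lnot T) \lor (\lnot \lnot Q \land T))   [expand \oplus]
= \lnot Q \land \lnot (\lnot Q \land \lnot T) \land \lnot (\lnot \lnot Q \land T)   [De Morgan]
= \lnot Q \land (\lnot \lnot Q \lor \lnot \lnot T) \land \lnot (\lnot \lnot Q \land T)   [De Morgan]
= \lnot Q \land (Q \lor \lnot \lnot T) \land \lnot (\lnot \lnot Q \land T)   [double negation]
= \lnot Q \land (Q \lor T) \land \lnot (\lnot \lnot Q \land T)   [double negation]
= \lnot Q \land (Q \lor T) \land (\lnot \lnot \lnot Q \lor \lnot T)   [De Morgan]
= \lnot Q \land (Q \lor T) \land (\lnot Q \lor \lnot T)   [double negation]
= (\lnot Q \land Q \land \lnot Q) \lor (\lnot Q \land Q \land \lnot T) \lor (\lnot Q \land T \land \lnot Q) \lor (\lnot Q \land T \land \lnot T)   [distribute \land over \lor]
= \lnot Q \land T   [simplify]

\lnot Q \land T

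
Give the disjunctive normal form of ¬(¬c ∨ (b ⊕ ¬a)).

¬(¬c ∨ (b ⊕ ¬a))
≡ ¬(¬c ∨ (b ∧ ¬¬a) ∨ (¬b ∧ ¬a))   — expand ⊕
≡ ¬¬c ∧ ¬(b ∧ ¬¬a) ∧ ¬(¬b ∧ ¬a)   — De Morgan
≡ c ∧ ¬(b ∧ ¬¬a) ∧ ¬(¬b ∧ ¬a)   — double negation
≡ c ∧ (¬b ∨ ¬¬¬a) ∧ ¬(¬b ∧ ¬a)   — De Morgan
≡ c ∧ (¬b ∨ ¬a) ∧ ¬(¬b ∧ ¬a)   — double negation
≡ c ∧ (¬b ∨ ¬a) ∧ (¬¬b ∨ ¬¬a)   — De Morgan
≡ c ∧ (¬b ∨ ¬a) ∧ (b ∨ ¬¬a)   — double negation
≡ c ∧ (¬b ∨ ¬a) ∧ (b ∨ a)   — double negation
≡ (c ∧ ¬b ∧ b) ∨ (c ∧ ¬b ∧ a) ∨ (c ∧ ¬a ∧ b) ∨ (c ∧ ¬a ∧ a)   — distribute ∧ over ∨
≡ (c ∧ ¬b ∧ a) ∨ (c ∧ ¬a ∧ b)   — simplify

(c ∧ ¬b ∧ a) ∨ (c ∧ ¬a ∧ b)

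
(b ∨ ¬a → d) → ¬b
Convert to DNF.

(b ∨ ¬a → d) → ¬b
≡ ¬(b ∨ ¬a → d) ∨ ¬b
≡ ¬(¬(b ∨ ¬a) ∨ d) ∨ ¬b
≡ ¬¬(b ∨ ¬a) ∧ ¬d ∨ ¬b
≡ (b ∨ ¬a) ∧ ¬d ∨ ¬b
≡ b ∧ ¬d ∨ ¬a ∧ ¬d ∨ ¬b

b ∧ ¬d ∨ ¬a ∧ ¬d ∨ ¬b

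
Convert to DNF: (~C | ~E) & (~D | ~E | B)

(~C & ~D) | (~C & B) | ~E

(~C | ~E) & (~D | ~E | B)
= (~C & ~D) | (~C & ~E) | (~C & B) | (~E & ~D) | (~E & ~E) | (~E & B)   [distribute & over |]
= (~C & ~D) | (~C & B) | ~E   [simplify]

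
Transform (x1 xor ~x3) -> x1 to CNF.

x3 | x1

(x1 xor ~x3) -> x1
⇔ ~(x1 xor ~x3) | x1   [eliminate ->]
⇔ ~((x1 | ~x3) & ~(x1 & ~x3)) | x1   [expand xor]
⇔ ~(x1 | ~x3) | ~~(x1 & ~x3) | x1   [De Morgan]
⇔ (~x1 & ~~x3) | ~~(x1 & ~x3) | x1   [De Morgan]
⇔ (~x1 & x3) | ~~(x1 & ~x3) | x1   [double negation]
⇔ (~x1 & x3) | (x1 & ~x3) | x1   [double negation]
⇔ (~x1 | x1 | x1) & (~x1 | ~x3 | x1) & (x3 | x1 | x1) & (x3 | ~x3 | x1)   [distribute | over &]
⇔ x3 | x1   [simplify]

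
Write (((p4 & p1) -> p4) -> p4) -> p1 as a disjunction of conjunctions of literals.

(((p4 & p1) -> p4) -> p4) -> p1
⇔ ~(((p4 & p1) -> p4) -> p4) | p1   (eliminate ->)
⇔ ~(~((p4 & p1) -> p4) | p4) | p1   (eliminate ->)
⇔ ~(~(~(p4 & p1) | p4) | p4) | p1   (eliminate ->)
⇔ (~~(~(p4 & p1) | p4) & ~p4) | p1   (De Morgan)
⇔ ((~(p4 & p1) | p4) & ~p4) | p1   (double negation)
⇔ ((~p4 | ~p1 | p4) & ~p4) | p1   (De Morgan)
⇔ (~p4 & ~p4) | (~p1 & ~p4) | (p4 & ~p4) | p1   (distribute & over |)
⇔ ~p4 | p1   (simplify)

~p4 | p1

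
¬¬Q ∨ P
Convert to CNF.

¬¬Q ∨ P
= Q ∨ P

Q ∨ P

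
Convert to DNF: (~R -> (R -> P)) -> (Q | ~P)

Q | ~P

(~R -> (R -> P)) -> (Q | ~P)
= ~(~R -> (R -> P)) | Q | ~P   (eliminate ->)
= ~(~~R | (R -> P)) | Q | ~P   (eliminate ->)
= ~(~~R | ~R | P) | Q | ~P   (eliminate ->)
= (~~~R & ~~R & ~P) | Q | ~P   (De Morgan)
= (~R & ~~R & ~P) | Q | ~P   (double negation)
= (~R & R & ~P) | Q | ~P   (double negation)
= Q | ~P   (simplify)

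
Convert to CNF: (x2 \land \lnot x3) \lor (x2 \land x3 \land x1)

x2 \land (\lnot x3 \lor x1)

(x2 \land \lnot x3) \lor (x2 \land x3 \land x1)
⇔ (x2 \lor x2) \land (x2 \lor x3) \land (x2 \lor x1) \land (\lnot x3 \lor x2) \land (\lnot x3 \lor x3) \land (\lnot x3 \lor x1)   — distribute \lor over \land
⇔ x2 \land (\lnot x3 \lor x1)   — simplify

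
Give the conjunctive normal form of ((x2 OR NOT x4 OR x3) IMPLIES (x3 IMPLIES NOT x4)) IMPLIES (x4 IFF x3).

(x3 OR NOT x4) AND (x4 OR NOT x3)

((x2 OR NOT x4 OR x3) IMPLIES (x3 IMPLIES NOT x4)) IMPLIES (x4 IFF x3)
= NOT ((x2 OR NOT x4 OR x3) IMPLIES (x3 IMPLIES NOT x4)) OR (x4 IFF x3)   — eliminate IMPLIES
= NOT (NOT (x2 OR NOT x4 OR x3) OR (x3 IMPLIES NOT x4)) OR (x4 IFF x3)   — eliminate IMPLIES
= NOT (NOT (x2 OR NOT x4 OR x3) OR NOT x3 OR NOT x4) OR (x4 IFF x3)   — eliminate IMPLIES
= NOT (NOT (x2 OR NOT x4 OR x3) OR NOT x3 OR NOT x4) OR ((x4 IMPLIES x3) AND (x3 IMPLIES x4))   — eliminate IFF
= NOT (NOT (x2 OR NOT x4 OR x3) OR NOT x3 OR NOT x4) OR ((NOT x4 OR x3) AND (x3 IMPLIES x4))   — eliminate IMPLIES
= NOT (NOT (x2 OR NOT x4 OR x3) OR NOT x3 OR NOT x4) OR ((NOT x4 OR x3) AND (NOT x3 OR x4))   — eliminate IMPLIES
= (NOT NOT (x2 OR NOT x4 OR x3) AND NOT NOT x3 AND NOT NOT x4) OR ((NOT x4 OR x3) AND (NOT x3 OR x4))   — De Morgan
= ((x2 OR NOT x4 OR x3) AND NOT NOT x3 AND NOT NOT x4) OR ((NOT x4 OR x3) AND (NOT x3 OR x4))   — double negation
= ((x2 OR NOT x4 OR x3) AND x3 AND NOT NOT x4) OR ((NOT x4 OR x3) AND (NOT x3 OR x4))   — double negation
= ((x2 OR NOT x4 OR x3) AND x3 AND x4) OR ((NOT x4 OR x3) AND (NOT x3 OR x4))   — double negation
= (x2 OR NOT x4 OR x3 OR NOT x4 OR x3) AND (x2 OR NOT x4 OR x3 OR NOT x3 OR x4) AND (x3 OR NOT x4 OR x3) AND (x3 OR NOT x3 OR x4) AND (x4 OR NOT x4 OR x3) AND (x4 OR NOT x3 OR x4)   — distribute OR over AND
= (x3 OR NOT x4) AND (x4 OR NOT x3)   — simplify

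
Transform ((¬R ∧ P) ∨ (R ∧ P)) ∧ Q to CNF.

((¬R ∧ P) ∨ (R ∧ P)) ∧ Q
= (¬R ∨ R) ∧ (¬R ∨ P) ∧ (P ∨ R) ∧ (P ∨ P) ∧ Q   [distribute ∨ over ∧]
= P ∧ Q   [simplify]

P ∧ Q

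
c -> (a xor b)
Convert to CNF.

(~c | a | b) & (~c | ~a | ~b)

c -> (a xor b)
= ~c | (a xor b)   — eliminate ->
= ~c | ((a | b) & ~(a & b))   — expand xor
= ~c | ((a | b) & (~a | ~b))   — De Morgan
= (~c | a | b) & (~c | ~a | ~b)   — distribute | over &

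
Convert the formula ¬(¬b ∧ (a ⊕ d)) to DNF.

b ∨ ¬a ∧ ¬d ∨ d ∧ a

¬(¬b ∧ (a ⊕ d))
⇔ ¬(¬b ∧ (a ∧ ¬d ∨ ¬a ∧ d))   [expand ⊕]
⇔ ¬¬b ∨ ¬(a ∧ ¬d ∨ ¬a ∧ d)   [De Morgan]
⇔ b ∨ ¬(a ∧ ¬d ∨ ¬a ∧ d)   [double negation]
⇔ b ∨ ¬(a ∧ ¬d) ∧ ¬(¬a ∧ d)   [De Morgan]
⇔ b ∨ (¬a ∨ ¬¬d) ∧ ¬(¬a ∧ d)   [De Morgan]
⇔ b ∨ (¬a ∨ d) ∧ ¬(¬a ∧ d)   [double negation]
⇔ b ∨ (¬a ∨ d) ∧ (¬¬a ∨ ¬d)   [De Morgan]
⇔ b ∨ (¬a ∨ d) ∧ (a ∨ ¬d)   [double negation]
⇔ b ∨ ¬a ∧ a ∨ ¬a ∧ ¬d ∨ d ∧ a ∨ d ∧ ¬d   [distribute ∧ over ∨]
⇔ b ∨ ¬a ∧ ¬d ∨ d ∧ a   [simplify]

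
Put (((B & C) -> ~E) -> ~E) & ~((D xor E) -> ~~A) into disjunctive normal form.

(((B & C) -> ~E) -> ~E) & ~((D xor E) -> ~~A)
= (~((B & C) -> ~E) | ~E) & ~((D xor E) -> ~~A)   [eliminate ->]
= (~(~(B & C) | ~E) | ~E) & ~((D xor E) -> ~~A)   [eliminate ->]
= (~(~(B & C) | ~E) | ~E) & ~(~(D xor E) | ~~A)   [eliminate ->]
= (~(~(B & C) | ~E) | ~E) & ~(~((D & ~E) | (~D & E)) | ~~A)   [expand xor]
= ((~~(B & C) & ~~E) | ~E) & ~(~((D & ~E) | (~D & E)) | ~~A)   [De Morgan]
= ((B & C & ~~E) | ~E) & ~(~((D & ~E) | (~D & E)) | ~~A)   [double negation]
= ((B & C & E) | ~E) & ~(~((D & ~E) | (~D & E)) | ~~A)   [double negation]
= ((B & C & E) | ~E) & ~~((D & ~E) | (~D & E)) & ~~~A   [De Morgan]
= ((B & C & E) | ~E) & ((D & ~E) | (~D & E)) & ~~~A   [double negation]
= ((B & C & E) | ~E) & ((D & ~E) | (~D & E)) & ~A   [double negation]
= (B & C & E & D & ~E & ~A) | (B & C & E & ~D & E & ~A) | (~E & D & ~E & ~A) | (~E & ~D & E & ~A)   [distribute & over |]
= (B & C & E & ~D & ~A) | (~E & D & ~A)   [simplify]

(B & C & E & ~D & ~A) | (~E & D & ~A)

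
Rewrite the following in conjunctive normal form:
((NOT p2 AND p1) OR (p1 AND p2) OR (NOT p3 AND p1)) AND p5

p1 AND p5

((NOT p2 AND p1) OR (p1 AND p2) OR (NOT p3 AND p1)) AND p5
≡ (NOT p2 OR p1 OR NOT p3) AND (NOT p2 OR p1 OR p1) AND (NOT p2 OR p2 OR NOT p3) AND (NOT p2 OR p2 OR p1) AND (p1 OR p1 OR NOT p3) AND (p1 OR p1 OR p1) AND (p1 OR p2 OR NOT p3) AND (p1 OR p2 OR p1) AND p5   (distribute OR over AND)
≡ p1 AND p5   (simplify)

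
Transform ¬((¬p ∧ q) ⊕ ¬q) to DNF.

¬((¬p ∧ q) ⊕ ¬q)
≡ ¬((¬p ∧ q ∧ ¬¬q) ∨ (¬(¬p ∧ q) ∧ ¬q))   [expand ⊕]
≡ ¬(¬p ∧ q ∧ ¬¬q) ∧ ¬(¬(¬p ∧ q) ∧ ¬q)   [De Morgan]
≡ (¬¬p ∨ ¬q ∨ ¬¬¬q) ∧ ¬(¬(¬p ∧ q) ∧ ¬q)   [De Morgan]
≡ (p ∨ ¬q ∨ ¬¬¬q) ∧ ¬(¬(¬p ∧ q) ∧ ¬q)   [double negation]
≡ (p ∨ ¬q ∨ ¬q) ∧ ¬(¬(¬p ∧ q) ∧ ¬q)   [double negation]
≡ (p ∨ ¬q ∨ ¬q) ∧ (¬¬(¬p ∧ q) ∨ ¬¬q)   [De Morgan]
≡ (p ∨ ¬q ∨ ¬q) ∧ ((¬p ∧ q) ∨ ¬¬q)   [double negation]
≡ (p ∨ ¬q ∨ ¬q) ∧ ((¬p ∧ q) ∨ q)   [double negation]
≡ (p ∧ ¬p ∧ q) ∨ (p ∧ q) ∨ (¬q ∧ ¬p ∧ q) ∨ (¬q ∧ q) ∨ (¬q ∧ ¬p ∧ q) ∨ (¬q ∧ q)   [distribute ∧ over ∨]
≡ p ∧ q   [simplify]

p ∧ q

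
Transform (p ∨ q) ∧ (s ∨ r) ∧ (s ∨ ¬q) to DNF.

(p ∧ s) ∨ (p ∧ r ∧ ¬q) ∨ (q ∧ s)

(p ∨ q) ∧ (s ∨ r) ∧ (s ∨ ¬q)
⇔ (p ∧ s ∧ s) ∨ (p ∧ s ∧ ¬q) ∨ (p ∧ r ∧ s) ∨ (p ∧ r ∧ ¬q) ∨ (q ∧ s ∧ s) ∨ (q ∧ s ∧ ¬q) ∨ (q ∧ r ∧ s) ∨ (q ∧ r ∧ ¬q)   (distribute ∧ over ∨)
⇔ (p ∧ s) ∨ (p ∧ r ∧ ¬q) ∨ (q ∧ s)   (simplify)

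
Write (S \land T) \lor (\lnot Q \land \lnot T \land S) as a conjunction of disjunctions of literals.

S \land (T \lor \lnot Q)

(S \land T) \lor (\lnot Q \land \lnot T \land S)
= (S \lor \lnot Q) \land (S \lor \lnot T) \land (S \lor S) \land (T \lor \lnot Q) \land (T \lor \lnot T) \land (T \lor S)   — distribute \lor over \land
= S \land (T \lor \lnot Q)   — simplify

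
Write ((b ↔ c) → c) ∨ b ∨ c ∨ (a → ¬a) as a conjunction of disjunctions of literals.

((b ↔ c) → c) ∨ b ∨ c ∨ (a → ¬a)
⇔ ¬(b ↔ c) ∨ c ∨ b ∨ c ∨ (a → ¬a)   — eliminate →
⇔ ¬((b → c) ∧ (c → b)) ∨ c ∨ b ∨ c ∨ (a → ¬a)   — eliminate ↔
⇔ ¬((¬b ∨ c) ∧ (c → b)) ∨ c ∨ b ∨ c ∨ (a → ¬a)   — eliminate →
⇔ ¬((¬b ∨ c) ∧ (¬c ∨ b)) ∨ c ∨ b ∨ c ∨ (a → ¬a)   — eliminate →
⇔ ¬((¬b ∨ c) ∧ (¬c ∨ b)) ∨ c ∨ b ∨ c ∨ ¬a ∨ ¬a   — eliminate →
⇔ ¬(¬b ∨ c) ∨ ¬(¬c ∨ b) ∨ c ∨ b ∨ c ∨ ¬a ∨ ¬a   — De Morgan
⇔ ¬¬b ∧ ¬c ∨ ¬(¬c ∨ b) ∨ c ∨ b ∨ c ∨ ¬a ∨ ¬a   — De Morgan
⇔ b ∧ ¬c ∨ ¬(¬c ∨ b) ∨ c ∨ b ∨ c ∨ ¬a ∨ ¬a   — double negation
⇔ b ∧ ¬c ∨ ¬¬c ∧ ¬b ∨ c ∨ b ∨ c ∨ ¬a ∨ ¬a   — De Morgan
⇔ b ∧ ¬c ∨ c ∧ ¬b ∨ c ∨ b ∨ c ∨ ¬a ∨ ¬a   — double negation
⇔ (b ∨ c ∨ c ∨ b ∨ c ∨ ¬a ∨ ¬a) ∧ (b ∨ ¬b ∨ c ∨ b ∨ c ∨ ¬a ∨ ¬a) ∧ (¬c ∨ c ∨ c ∨ b ∨ c ∨ ¬a ∨ ¬a) ∧ (¬c ∨ ¬b ∨ c ∨ b ∨ c ∨ ¬a ∨ ¬a)   — distribute ∨ over ∧
⇔ b ∨ c ∨ ¬a   — simplify

b ∨ c ∨ ¬a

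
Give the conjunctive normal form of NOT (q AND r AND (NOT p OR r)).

NOT (q AND r AND (NOT p OR r))
⇔ NOT q OR NOT r OR NOT (NOT p OR r)   [De Morgan]
⇔ NOT q OR NOT r OR (NOT NOT p AND NOT r)   [De Morgan]
⇔ NOT q OR NOT r OR (p AND NOT r)   [double negation]
⇔ (NOT q OR NOT r OR p) AND (NOT q OR NOT r OR NOT r)   [distribute OR over AND]
⇔ NOT q OR NOT r   [simplify]

NOT q OR NOT r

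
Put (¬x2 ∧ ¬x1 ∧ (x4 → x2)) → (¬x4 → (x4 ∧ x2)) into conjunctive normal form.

(¬x2 ∧ ¬x1 ∧ (x4 → x2)) → (¬x4 → (x4 ∧ x2))
≡ ¬(¬x2 ∧ ¬x1 ∧ (x4 → x2)) ∨ (¬x4 → (x4 ∧ x2))
≡ ¬(¬x2 ∧ ¬x1 ∧ (¬x4 ∨ x2)) ∨ (¬x4 → (x4 ∧ x2))
≡ ¬(¬x2 ∧ ¬x1 ∧ (¬x4 ∨ x2)) ∨ ¬¬x4 ∨ (x4 ∧ x2)
≡ ¬¬x2 ∨ ¬¬x1 ∨ ¬(¬x4 ∨ x2) ∨ ¬¬x4 ∨ (x4 ∧ x2)
≡ x2 ∨ ¬¬x1 ∨ ¬(¬x4 ∨ x2) ∨ ¬¬x4 ∨ (x4 ∧ x2)
≡ x2 ∨ x1 ∨ ¬(¬x4 ∨ x2) ∨ ¬¬x4 ∨ (x4 ∧ x2)
≡ x2 ∨ x1 ∨ (¬¬x4 ∧ ¬x2) ∨ ¬¬x4 ∨ (x4 ∧ x2)
≡ x2 ∨ x1 ∨ (x4 ∧ ¬x2) ∨ ¬¬x4 ∨ (x4 ∧ x2)
≡ x2 ∨ x1 ∨ (x4 ∧ ¬x2) ∨ x4 ∨ (x4 ∧ x2)
≡ (x2 ∨ x1 ∨ x4 ∨ x4 ∨ x4) ∧ (x2 ∨ x1 ∨ x4 ∨ x4 ∨ x2) ∧ (x2 ∨ x1 ∨ ¬x2 ∨ x4 ∨ x4) ∧ (x2 ∨ x1 ∨ ¬x2 ∨ x4 ∨ x2)
≡ x2 ∨ x1 ∨ x4

x2 ∨ x1 ∨ x4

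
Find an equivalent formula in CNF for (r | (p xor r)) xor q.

(r | (p xor r)) xor q
≡ (r | (p xor r) | q) & ~((r | (p xor r)) & q)   [expand xor]
≡ (r | ((p | r) & ~(p & r)) | q) & ~((r | (p xor r)) & q)   [expand xor]
≡ (r | ((p | r) & ~(p & r)) | q) & ~((r | ((p | r) & ~(p & r))) & q)   [expand xor]
≡ (r | ((p | r) & (~p | ~r)) | q) & ~((r | ((p | r) & ~(p & r))) & q)   [De Morgan]
≡ (r | ((p | r) & (~p | ~r)) | q) & (~(r | ((p | r) & ~(p & r))) | ~q)   [De Morgan]
≡ (r | ((p | r) & (~p | ~r)) | q) & ((~r & ~((p | r) & ~(p & r))) | ~q)   [De Morgan]
≡ (r | ((p | r) & (~p | ~r)) | q) & ((~r & (~(p | r) | ~~(p & r))) | ~q)   [De Morgan]
≡ (r | ((p | r) & (~p | ~r)) | q) & ((~r & ((~p & ~r) | ~~(p & r))) | ~q)   [De Morgan]
≡ (r | ((p | r) & (~p | ~r)) | q) & ((~r & ((~p & ~r) | (p & r))) | ~q)   [double negation]
≡ (r | p | r | q) & (r | ~p | ~r | q) & (~r | ~q) & (~p | p | ~q) & (~p | r | ~q) & (~r | p | ~q) & (~r | r | ~q)   [distribute | over &]
≡ (r | p | q) & (~r | ~q) & (~p | r | ~q)   [simplify]

(r | p | q) & (~r | ~q) & (~p | r | ~q)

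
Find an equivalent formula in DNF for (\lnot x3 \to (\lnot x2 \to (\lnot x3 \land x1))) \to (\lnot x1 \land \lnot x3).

\lnot x1 \land \lnot x3

(\lnot x3 \to (\lnot x2 \to (\lnot x3 \land x1))) \to (\lnot x1 \land \lnot x3)
⇔ \lnot (\lnot x3 \to (\lnot x2 \to (\lnot x3 \land x1))) \lor (\lnot x1 \land \lnot x3)   [eliminate \to]
⇔ \lnot (\lnot \lnot x3 \lor (\lnot x2 \to (\lnot x3 \land x1))) \lor (\lnot x1 \land \lnot x3)   [eliminate \to]
⇔ \lnot (\lnot \lnot x3 \lor \lnot \lnot x2 \lor (\lnot x3 \land x1)) \lor (\lnot x1 \land \lnot x3)   [eliminate \to]
⇔ (\lnot \lnot \lnot x3 \land \lnot \lnot \lnot x2 \land \lnot (\lnot x3 \land x1)) \lor (\lnot x1 \land \lnot x3)   [De Morgan]
⇔ (\lnot x3 \land \lnot \lnot \lnot x2 \land \lnot (\lnot x3 \land x1)) \lor (\lnot x1 \land \lnot x3)   [double negation]
⇔ (\lnot x3 \land \lnot x2 \land \lnot (\lnot x3 \land x1)) \lor (\lnot x1 \land \lnot x3)   [double negation]
⇔ (\lnot x3 \land \lnot x2 \land (\lnot \lnot x3 \lor \lnot x1)) \lor (\lnot x1 \land \lnot x3)   [De Morgan]
⇔ (\lnot x3 \land \lnot x2 \land (x3 \lor \lnot x1)) \lor (\lnot x1 \land \lnot x3)   [double negation]
⇔ (\lnot x3 \land \lnot x2 \land x3) \lor (\lnot x3 \land \lnot x2 \land \lnot x1) \lor (\lnot x1 \land \lnot x3)   [distribute \land over \lor]
⇔ \lnot x1 \land \lnot x3   [simplify]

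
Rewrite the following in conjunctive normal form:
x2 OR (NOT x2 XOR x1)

x2 OR (NOT x2 XOR x1)
≡ x2 OR ((NOT x2 OR x1) AND NOT (NOT x2 AND x1))   [expand XOR]
≡ x2 OR ((NOT x2 OR x1) AND (NOT NOT x2 OR NOT x1))   [De Morgan]
≡ x2 OR ((NOT x2 OR x1) AND (x2 OR NOT x1))   [double negation]
≡ (x2 OR NOT x2 OR x1) AND (x2 OR x2 OR NOT x1)   [distribute OR over AND]
≡ x2 OR NOT x1   [simplify]

x2 OR NOT x1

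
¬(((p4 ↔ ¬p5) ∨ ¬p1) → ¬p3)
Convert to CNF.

(¬p4 ∨ ¬p5 ∨ ¬p1) ∧ (p5 ∨ p4 ∨ ¬p1) ∧ p3

¬(((p4 ↔ ¬p5) ∨ ¬p1) → ¬p3)
⇔ ¬(¬((p4 ↔ ¬p5) ∨ ¬p1) ∨ ¬p3)   (eliminate →)
⇔ ¬(¬(((p4 → ¬p5) ∧ (¬p5 → p4)) ∨ ¬p1) ∨ ¬p3)   (eliminate ↔)
⇔ ¬(¬(((¬p4 ∨ ¬p5) ∧ (¬p5 → p4)) ∨ ¬p1) ∨ ¬p3)   (eliminate →)
⇔ ¬(¬(((¬p4 ∨ ¬p5) ∧ (¬¬p5 ∨ p4)) ∨ ¬p1) ∨ ¬p3)   (eliminate →)
⇔ ¬¬(((¬p4 ∨ ¬p5) ∧ (¬¬p5 ∨ p4)) ∨ ¬p1) ∧ ¬¬p3   (De Morgan)
⇔ (((¬p4 ∨ ¬p5) ∧ (¬¬p5 ∨ p4)) ∨ ¬p1) ∧ ¬¬p3   (double negation)
⇔ (((¬p4 ∨ ¬p5) ∧ (p5 ∨ p4)) ∨ ¬p1) ∧ ¬¬p3   (double negation)
⇔ (((¬p4 ∨ ¬p5) ∧ (p5 ∨ p4)) ∨ ¬p1) ∧ p3   (double negation)
⇔ (¬p4 ∨ ¬p5 ∨ ¬p1) ∧ (p5 ∨ p4 ∨ ¬p1) ∧ p3   (distribute ∨ over ∧)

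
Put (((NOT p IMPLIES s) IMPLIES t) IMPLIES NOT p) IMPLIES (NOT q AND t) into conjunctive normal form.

(((NOT p IMPLIES s) IMPLIES t) IMPLIES NOT p) IMPLIES (NOT q AND t)
⇔ NOT (((NOT p IMPLIES s) IMPLIES t) IMPLIES NOT p) OR (NOT q AND t)   [eliminate IMPLIES]
⇔ NOT (NOT ((NOT p IMPLIES s) IMPLIES t) OR NOT p) OR (NOT q AND t)   [eliminate IMPLIES]
⇔ NOT (NOT (NOT (NOT p IMPLIES s) OR t) OR NOT p) OR (NOT q AND t)   [eliminate IMPLIES]
⇔ NOT (NOT (NOT (NOT NOT p OR s) OR t) OR NOT p) OR (NOT q AND t)   [eliminate IMPLIES]
⇔ (NOT NOT (NOT (NOT NOT p OR s) OR t) AND NOT NOT p) OR (NOT q AND t)   [De Morgan]
⇔ ((NOT (NOT NOT p OR s) OR t) AND NOT NOT p) OR (NOT q AND t)   [double negation]
⇔ (((NOT NOT NOT p AND NOT s) OR t) AND NOT NOT p) OR (NOT q AND t)   [De Morgan]
⇔ (((NOT p AND NOT s) OR t) AND NOT NOT p) OR (NOT q AND t)   [double negation]
⇔ (((NOT p AND NOT s) OR t) AND p) OR (NOT q AND t)   [double negation]
⇔ (NOT p OR t OR NOT q) AND (NOT p OR t OR t) AND (NOT s OR t OR NOT q) AND (NOT s OR t OR t) AND (p OR NOT q) AND (p OR t)   [distribute OR over AND]
⇔ (NOT p OR t) AND (NOT s OR t) AND (p OR NOT q) AND (p OR t)   [simplify]

(NOT p OR t) AND (NOT s OR t) AND (p OR NOT q) AND (p OR t)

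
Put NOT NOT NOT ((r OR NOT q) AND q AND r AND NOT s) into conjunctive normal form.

NOT NOT NOT ((r OR NOT q) AND q AND r AND NOT s)
= NOT ((r OR NOT q) AND q AND r AND NOT s)   [double negation]
= NOT (r OR NOT q) OR NOT q OR NOT r OR NOT NOT s   [De Morgan]
= (NOT r AND NOT NOT q) OR NOT q OR NOT r OR NOT NOT s   [De Morgan]
= (NOT r AND q) OR NOT q OR NOT r OR NOT NOT s   [double negation]
= (NOT r AND q) OR NOT q OR NOT r OR s   [double negation]
= (NOT r OR NOT q OR NOT r OR s) AND (q OR NOT q OR NOT r OR s)   [distribute OR over AND]
= NOT r OR NOT q OR s   [simplify]

NOT r OR NOT q OR s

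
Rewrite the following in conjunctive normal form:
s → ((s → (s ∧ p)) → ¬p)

s → ((s → (s ∧ p)) → ¬p)
⇔ ¬s ∨ ((s → (s ∧ p)) → ¬p)
⇔ ¬s ∨ ¬(s → (s ∧ p)) ∨ ¬p
⇔ ¬s ∨ ¬(¬s ∨ (s ∧ p)) ∨ ¬p
⇔ ¬s ∨ (¬¬s ∧ ¬(s ∧ p)) ∨ ¬p
⇔ ¬s ∨ (s ∧ ¬(s ∧ p)) ∨ ¬p
⇔ ¬s ∨ (s ∧ (¬s ∨ ¬p)) ∨ ¬p
⇔ (¬s ∨ s ∨ ¬p) ∧ (¬s ∨ ¬s ∨ ¬p ∨ ¬p)
⇔ ¬s ∨ ¬p

¬s ∨ ¬p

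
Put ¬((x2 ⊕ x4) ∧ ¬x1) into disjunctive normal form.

¬((x2 ⊕ x4) ∧ ¬x1)
≡ ¬((x2 ∧ ¬x4 ∨ ¬x2 ∧ x4) ∧ ¬x1)
≡ ¬(x2 ∧ ¬x4 ∨ ¬x2 ∧ x4) ∨ ¬¬x1
≡ ¬(x2 ∧ ¬x4) ∧ ¬(¬x2 ∧ x4) ∨ ¬¬x1
≡ (¬x2 ∨ ¬¬x4) ∧ ¬(¬x2 ∧ x4) ∨ ¬¬x1
≡ (¬x2 ∨ x4) ∧ ¬(¬x2 ∧ x4) ∨ ¬¬x1
≡ (¬x2 ∨ x4) ∧ (¬¬x2 ∨ ¬x4) ∨ ¬¬x1
≡ (¬x2 ∨ x4) ∧ (x2 ∨ ¬x4) ∨ ¬¬x1
≡ (¬x2 ∨ x4) ∧ (x2 ∨ ¬x4) ∨ x1
≡ ¬x2 ∧ x2 ∨ ¬x2 ∧ ¬x4 ∨ x4 ∧ x2 ∨ x4 ∧ ¬x4 ∨ x1
≡ ¬x2 ∧ ¬x4 ∨ x4 ∧ x2 ∨ x1

¬x2 ∧ ¬x4 ∨ x4 ∧ x2 ∨ x1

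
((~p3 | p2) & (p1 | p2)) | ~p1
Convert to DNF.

(~p3 & p1) | p2 | ~p1

((~p3 | p2) & (p1 | p2)) | ~p1
≡ (~p3 & p1) | (~p3 & p2) | (p2 & p1) | (p2 & p2) | ~p1   [distribute & over |]
≡ (~p3 & p1) | p2 | ~p1   [simplify]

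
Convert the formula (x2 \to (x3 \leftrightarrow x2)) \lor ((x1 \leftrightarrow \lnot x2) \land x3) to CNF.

\lnot x2 \lor x3

(x2 \to (x3 \leftrightarrow x2)) \lor ((x1 \leftrightarrow \lnot x2) \land x3)
≡ \lnot x2 \lor (x3 \leftrightarrow x2) \lor ((x1 \leftrightarrow \lnot x2) \land x3)   (eliminate \to)
≡ \lnot x2 \lor ((x3 \to x2) \land (x2 \to x3)) \lor ((x1 \leftrightarrow \lnot x2) \land x3)   (eliminate \leftrightarrow)
≡ \lnot x2 \lor ((\lnot x3 \lor x2) \land (x2 \to x3)) \lor ((x1 \leftrightarrow \lnot x2) \land x3)   (eliminate \to)
≡ \lnot x2 \lor ((\lnot x3 \lor x2) \land (\lnot x2 \lor x3)) \lor ((x1 \leftrightarrow \lnot x2) \land x3)   (eliminate \to)
≡ \lnot x2 \lor ((\lnot x3 \lor x2) \land (\lnot x2 \lor x3)) \lor ((x1 \to \lnot x2) \land (\lnot x2 \to x1) \land x3)   (eliminate \leftrightarrow)
≡ \lnot x2 \lor ((\lnot x3 \lor x2) \land (\lnot x2 \lor x3)) \lor ((\lnot x1 \lor \lnot x2) \land (\lnot x2 \to x1) \land x3)   (eliminate \to)
≡ \lnot x2 \lor ((\lnot x3 \lor x2) \land (\lnot x2 \lor x3)) \lor ((\lnot x1 \lor \lnot x2) \land (\lnot \lnot x2 \lor x1) \land x3)   (eliminate \to)
≡ \lnot x2 \lor ((\lnot x3 \lor x2) \land (\lnot x2 \lor x3)) \lor ((\lnot x1 \lor \lnot x2) \land (x2 \lor x1) \land x3)   (double negation)
≡ (\lnot x2 \lor \lnot x3 \lor x2 \lor \lnot x1 \lor \lnot x2) \land (\lnot x2 \lor \lnot x3 \lor x2 \lor x2 \lor x1) \land (\lnot x2 \lor \lnot x3 \lor x2 \lor x3) \land (\lnot x2 \lor \lnot x2 \lor x3 \lor \lnot x1 \lor \lnot x2) \land (\lnot x2 \lor \lnot x2 \lor x3 \lor x2 \lor x1) \land (\lnot x2 \lor \lnot x2 \lor x3 \lor x3)   (distribute \lor over \land)
≡ \lnot x2 \lor x3   (simplify)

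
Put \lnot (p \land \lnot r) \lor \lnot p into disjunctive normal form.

\lnot p \lor r

\lnot (p \land \lnot r) \lor \lnot p
⇔ \lnot p \lor \lnot \lnot r \lor \lnot p   (De Morgan)
⇔ \lnot p \lor r \lor \lnot p   (double negation)
⇔ \lnot p \lor r   (simplify)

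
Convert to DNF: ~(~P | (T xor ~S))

~(~P | (T xor ~S))
= ~(~P | (T & ~~S) | (~T & ~S))   — expand xor
= ~~P & ~(T & ~~S) & ~(~T & ~S)   — De Morgan
= P & ~(T & ~~S) & ~(~T & ~S)   — double negation
= P & (~T | ~~~S) & ~(~T & ~S)   — De Morgan
= P & (~T | ~S) & ~(~T & ~S)   — double negation
= P & (~T | ~S) & (~~T | ~~S)   — De Morgan
= P & (~T | ~S) & (T | ~~S)   — double negation
= P & (~T | ~S) & (T | S)   — double negation
= (P & ~T & T) | (P & ~T & S) | (P & ~S & T) | (P & ~S & S)   — distribute & over |
= (P & ~T & S) | (P & ~S & T)   — simplify

(P & ~T & S) | (P & ~S & T)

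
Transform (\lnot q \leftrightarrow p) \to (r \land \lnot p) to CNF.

(\lnot q \leftrightarrow p) \to (r \land \lnot p)
= \lnot (\lnot q \leftrightarrow p) \lor (r \land \lnot p)   [eliminate \to]
= \lnot ((\lnot q \to p) \land (p \to \lnot q)) \lor (r \land \lnot p)   [eliminate \leftrightarrow]
= \lnot ((\lnot \lnot q \lor p) \land (p \to \lnot q)) \lor (r \land \lnot p)   [eliminate \to]
= \lnot ((\lnot \lnot q \lor p) \land (\lnot p \lor \lnot q)) \lor (r \land \lnot p)   [eliminate \to]
= \lnot (\lnot \lnot q \lor p) \lor \lnot (\lnot p \lor \lnot q) \lor (r \land \lnot p)   [De Morgan]
= (\lnot \lnot \lnot q \land \lnot p) \lor \lnot (\lnot p \lor \lnot q) \lor (r \land \lnot p)   [De Morgan]
= (\lnot q \land \lnot p) \lor \lnot (\lnot p \lor \lnot q) \lor (r \land \lnot p)   [double negation]
= (\lnot q \land \lnot p) \lor (\lnot \lnot p \land \lnot \lnot q) \lor (r \land \lnot p)   [De Morgan]
= (\lnot q \land \lnot p) \lor (p \land \lnot \lnot q) \lor (r \land \lnot p)   [double negation]
= (\lnot q \land \lnot p) \lor (p \land q) \lor (r \land \lnot p)   [double negation]
= (\lnot q \lor p \lor r) \land (\lnot q \lor p \lor \lnot p) \land (\lnot q \lor q \lor r) \land (\lnot q \lor q \lor \lnot p) \land (\lnot p \lor p \lor r) \land (\lnot p \lor p \lor \lnot p) \land (\lnot p \lor q \lor r) \land (\lnot p \lor q \lor \lnot p)   [distribute \lor over \land]
= (\lnot q \lor p \lor r) \land (\lnot p \lor q)   [simplify]

(\lnot q \lor p \lor r) \land (\lnot p \lor q)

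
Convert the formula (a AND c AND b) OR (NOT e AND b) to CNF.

(a OR NOT e) AND (c OR NOT e) AND b

(a AND c AND b) OR (NOT e AND b)
⇔ (a OR NOT e) AND (a OR b) AND (c OR NOT e) AND (c OR b) AND (b OR NOT e) AND (b OR b)   [distribute OR over AND]
⇔ (a OR NOT e) AND (c OR NOT e) AND b   [simplify]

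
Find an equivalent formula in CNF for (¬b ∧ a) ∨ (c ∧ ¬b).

¬b ∧ (a ∨ c)

(¬b ∧ a) ∨ (c ∧ ¬b)
≡ (¬b ∨ c) ∧ (¬b ∨ ¬b) ∧ (a ∨ c) ∧ (a ∨ ¬b)   — distribute ∨ over ∧
≡ ¬b ∧ (a ∨ c)   — simplify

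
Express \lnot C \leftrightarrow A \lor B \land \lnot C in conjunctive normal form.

\lnot C \leftrightarrow A \lor B \land \lnot C
≡ (\lnot C \to A \lor B \land \lnot C) \land (A \lor B \land \lnot C \to \lnot C)   [eliminate \leftrightarrow]
≡ (\lnot \lnot C \lor A \lor B \land \lnot C) \land (A \lor B \land \lnot C \to \lnot C)   [eliminate \to]
≡ (\lnot \lnot C \lor A \lor B \land \lnot C) \land (\lnot (A \lor B \land \lnot C) \lor \lnot C)   [eliminate \to]
≡ (C \lor A \lor B \land \lnot C) \land (\lnot (A \lor B \land \lnot C) \lor \lnot C)   [double negation]
≡ (C \lor A \lor B \land \lnot C) \land (\lnot A \land \lnot (B \land \lnot C) \lor \lnot C)   [De Morgan]
≡ (C \lor A \lor B \land \lnot C) \land (\lnot A \land (\lnot B \lor \lnot \lnot C) \lor \lnot C)   [De Morgan]
≡ (C \lor A \lor B \land \lnot C) \land (\lnot A \land (\lnot B \lor C) \lor \lnot C)   [double negation]
≡ (C \lor A \lor B) \land (C \lor A \lor \lnot C) \land (\lnot A \lor \lnot C) \land (\lnot B \lor C \lor \lnot C)   [distribute \lor over \land]
≡ (C \lor A \lor B) \land (\lnot A \lor \lnot C)   [simplify]

(C \lor A \lor B) \land (\lnot A \lor \lnot C)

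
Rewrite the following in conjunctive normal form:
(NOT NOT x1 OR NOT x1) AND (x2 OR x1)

(NOT NOT x1 OR NOT x1) AND (x2 OR x1)
≡ (x1 OR NOT x1) AND (x2 OR x1)   [double negation]
≡ x2 OR x1   [simplify]

x2 OR x1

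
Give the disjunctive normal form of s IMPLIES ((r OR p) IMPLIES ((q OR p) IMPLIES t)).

s IMPLIES ((r OR p) IMPLIES ((q OR p) IMPLIES t))
≡ NOT s OR ((r OR p) IMPLIES ((q OR p) IMPLIES t))   (eliminate IMPLIES)
≡ NOT s OR NOT (r OR p) OR ((q OR p) IMPLIES t)   (eliminate IMPLIES)
≡ NOT s OR NOT (r OR p) OR NOT (q OR p) OR t   (eliminate IMPLIES)
≡ NOT s OR (NOT r AND NOT p) OR NOT (q OR p) OR t   (De Morgan)
≡ NOT s OR (NOT r AND NOT p) OR (NOT q AND NOT p) OR t   (De Morgan)

NOT s OR (NOT r AND NOT p) OR (NOT q AND NOT p) OR t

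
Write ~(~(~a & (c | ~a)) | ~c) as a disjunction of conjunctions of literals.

~(~(~a & (c | ~a)) | ~c)
≡ ~~(~a & (c | ~a)) & ~~c   [De Morgan]
≡ ~a & (c | ~a) & ~~c   [double negation]
≡ ~a & (c | ~a) & c   [double negation]
≡ (~a & c & c) | (~a & ~a & c)   [distribute & over |]
≡ ~a & c   [simplify]

~a & c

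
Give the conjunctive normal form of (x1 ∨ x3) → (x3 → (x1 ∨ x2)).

¬x3 ∨ x1 ∨ x2

(x1 ∨ x3) → (x3 → (x1 ∨ x2))
= ¬(x1 ∨ x3) ∨ (x3 → (x1 ∨ x2))   — eliminate →
= ¬(x1 ∨ x3) ∨ ¬x3 ∨ x1 ∨ x2   — eliminate →
= (¬x1 ∧ ¬x3) ∨ ¬x3 ∨ x1 ∨ x2   — De Morgan
= (¬x1 ∨ ¬x3 ∨ x1 ∨ x2) ∧ (¬x3 ∨ ¬x3 ∨ x1 ∨ x2)   — distribute ∨ over ∧
= ¬x3 ∨ x1 ∨ x2   — simplify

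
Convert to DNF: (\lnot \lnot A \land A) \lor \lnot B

(\lnot \lnot A \land A) \lor \lnot B
≡ (A \land A) \lor \lnot B   [double negation]
≡ A \lor \lnot B   [simplify]

A \lor \lnot B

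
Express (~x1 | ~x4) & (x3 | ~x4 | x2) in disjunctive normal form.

(~x1 & x3) | (~x1 & x2) | ~x4

(~x1 | ~x4) & (x3 | ~x4 | x2)
= (~x1 & x3) | (~x1 & ~x4) | (~x1 & x2) | (~x4 & x3) | (~x4 & ~x4) | (~x4 & x2)   [distribute & over |]
= (~x1 & x3) | (~x1 & x2) | ~x4   [simplify]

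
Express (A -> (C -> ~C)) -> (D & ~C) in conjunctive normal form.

(A -> (C -> ~C)) -> (D & ~C)
≡ ~(A -> (C -> ~C)) | (D & ~C)   (eliminate ->)
≡ ~(~A | (C -> ~C)) | (D & ~C)   (eliminate ->)
≡ ~(~A | ~C | ~C) | (D & ~C)   (eliminate ->)
≡ (~~A & ~~C & ~~C) | (D & ~C)   (De Morgan)
≡ (A & ~~C & ~~C) | (D & ~C)   (double negation)
≡ (A & C & ~~C) | (D & ~C)   (double negation)
≡ (A & C & C) | (D & ~C)   (double negation)
≡ (A | D) & (A | ~C) & (C | D) & (C | ~C) & (C | D) & (C | ~C)   (distribute | over &)
≡ (A | D) & (A | ~C) & (C | D)   (simplify)

(A | D) & (A | ~C) & (C | D)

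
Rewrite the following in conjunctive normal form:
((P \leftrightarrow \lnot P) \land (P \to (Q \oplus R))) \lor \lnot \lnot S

((P \leftrightarrow \lnot P) \land (P \to (Q \oplus R))) \lor \lnot \lnot S
= ((P \to \lnot P) \land (\lnot P \to P) \land (P \to (Q \oplus R))) \lor \lnot \lnot S   (eliminate \leftrightarrow)
= ((\lnot P \lor \lnot P) \land (\lnot P \to P) \land (P \to (Q \oplus R))) \lor \lnot \lnot S   (eliminate \to)
= ((\lnot P \lor \lnot P) \land (\lnot \lnot P \lor P) \land (P \to (Q \oplus R))) \lor \lnot \lnot S   (eliminate \to)
= ((\lnot P \lor \lnot P) \land (\lnot \lnot P \lor P) \land (\lnot P \lor (Q \oplus R))) \lor \lnot \lnot S   (eliminate \to)
= ((\lnot P \lor \lnot P) \land (\lnot \lnot P \lor P) \land (\lnot P \lor ((Q \lor R) \land \lnot (Q \land R)))) \lor \lnot \lnot S   (expand \oplus)
= ((\lnot P \lor \lnot P) \land (P \lor P) \land (\lnot P \lor ((Q \lor R) \land \lnot (Q \land R)))) \lor \lnot \lnot S   (double negation)
= ((\lnot P \lor \lnot P) \land (P \lor P) \land (\lnot P \lor ((Q \lor R) \land (\lnot Q \lor \lnot R)))) \lor \lnot \lnot S   (De Morgan)
= ((\lnot P \lor \lnot P) \land (P \lor P) \land (\lnot P \lor ((Q \lor R) \land (\lnot Q \lor \lnot R)))) \lor S   (double negation)
= (\lnot P \lor \lnot P \lor S) \land (P \lor P \lor S) \land (\lnot P \lor Q \lor R \lor S) \land (\lnot P \lor \lnot Q \lor \lnot R \lor S)   (distribute \lor over \land)
= (\lnot P \lor S) \land (P \lor S)   (simplify)

(\lnot P \lor S) \land (P \lor S)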